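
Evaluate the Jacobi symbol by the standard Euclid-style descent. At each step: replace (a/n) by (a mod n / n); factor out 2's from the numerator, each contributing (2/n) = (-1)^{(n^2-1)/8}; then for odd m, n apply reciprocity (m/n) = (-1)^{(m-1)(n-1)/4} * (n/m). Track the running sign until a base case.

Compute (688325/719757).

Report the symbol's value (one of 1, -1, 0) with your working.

1

flip (688325/719757) -> (719757/688325): both odd, 688325 mod 4 = 1, 719757 mod 4 = 1, so the flip contributes +1; sign now +1
(719757/688325): 719757 mod 688325 = 31432, so (719757/688325) = (31432/688325)
factor out 2^3: 31432 = 2^3·3929; with 688325 mod 8 = 5, (2/688325) = -1; sign now -1; continue with (3929/688325)
flip (3929/688325) -> (688325/3929): both odd, 3929 mod 4 = 1, 688325 mod 4 = 1, so the flip contributes +1; sign now -1
(688325/3929): 688325 mod 3929 = 750, so (688325/3929) = (750/3929)
factor out 2^1: 750 = 2^1·375; with 3929 mod 8 = 1, (2/3929) = +1; sign now -1; continue with (375/3929)
flip (375/3929) -> (3929/375): both odd, 375 mod 4 = 3, 3929 mod 4 = 1, so the flip contributes +1; sign now -1
(3929/375): 3929 mod 375 = 179, so (3929/375) = (179/375)
flip (179/375) -> (375/179): both odd, 179 mod 4 = 3, 375 mod 4 = 3, so the flip contributes -1; sign now +1
(375/179): 375 mod 179 = 17, so (375/179) = (17/179)
flip (17/179) -> (179/17): both odd, 17 mod 4 = 1, 179 mod 4 = 3, so the flip contributes +1; sign now +1
(179/17): 179 mod 17 = 9, so (179/17) = (9/17)
flip (9/17) -> (17/9): both odd, 9 mod 4 = 1, 17 mod 4 = 1, so the flip contributes +1; sign now +1
(17/9): 17 mod 9 = 8, so (17/9) = (8/9)
factor out 2^3: 8 = 2^3·1; with 9 mod 8 = 1, (2/9) = +1; sign now +1; continue with (1/9)
reached (1/9) = 1, so the symbol is +1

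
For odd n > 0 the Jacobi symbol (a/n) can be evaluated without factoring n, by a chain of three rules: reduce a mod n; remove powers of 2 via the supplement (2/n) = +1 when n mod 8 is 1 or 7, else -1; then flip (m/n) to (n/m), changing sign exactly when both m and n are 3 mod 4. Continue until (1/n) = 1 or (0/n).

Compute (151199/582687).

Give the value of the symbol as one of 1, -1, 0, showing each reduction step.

-1

reciprocity: (151199/582687) = -1·(582687/151199) since 151199 mod 4 = 3, 582687 mod 4 = 3; sign now -1
(582687/151199) = (129090/151199)   [reduce mod 151199]
129090 = 2^1·64545; (2/151199) = +1 since 151199 mod 8 = 7, so (129090/151199) = (+1)^1·(64545/151199); sign now -1
reciprocity: (64545/151199) = +1·(151199/64545) since 64545 mod 4 = 1, 151199 mod 4 = 3; sign now -1
(151199/64545) = (22109/64545)   [reduce mod 64545]
reciprocity: (22109/64545) = +1·(64545/22109) since 22109 mod 4 = 1, 64545 mod 4 = 1; sign now -1
(64545/22109) = (20327/22109)   [reduce mod 22109]
reciprocity: (20327/22109) = +1·(22109/20327) since 20327 mod 4 = 3, 22109 mod 4 = 1; sign now -1
(22109/20327) = (1782/20327)   [reduce mod 20327]
1782 = 2^1·891; (2/20327) = +1 since 20327 mod 8 = 7, so (1782/20327) = (+1)^1·(891/20327); sign now -1
reciprocity: (891/20327) = -1·(20327/891) since 891 mod 4 = 3, 20327 mod 4 = 3; sign now +1
(20327/891) = (725/891)   [reduce mod 891]
reciprocity: (725/891) = +1·(891/725) since 725 mod 4 = 1, 891 mod 4 = 3; sign now +1
(891/725) = (166/725)   [reduce mod 725]
166 = 2^1·83; (2/725) = -1 since 725 mod 8 = 5, so (166/725) = (-1)^1·(83/725); sign now -1
reciprocity: (83/725) = +1·(725/83) since 83 mod 4 = 3, 725 mod 4 = 1; sign now -1
(725/83) = (61/83)   [reduce mod 83]
reciprocity: (61/83) = +1·(83/61) since 61 mod 4 = 1, 83 mod 4 = 3; sign now -1
(83/61) = (22/61)   [reduce mod 61]
22 = 2^1·11; (2/61) = -1 since 61 mod 8 = 5, so (22/61) = (-1)^1·(11/61); sign now +1
reciprocity: (11/61) = +1·(61/11) since 11 mod 4 = 3, 61 mod 4 = 1; sign now +1
(61/11) = (6/11)   [reduce mod 11]
6 = 2^1·3; (2/11) = -1 since 11 mod 8 = 3, so (6/11) = (-1)^1·(3/11); sign now -1
reciprocity: (3/11) = -1·(11/3) since 3 mod 4 = 3, 11 mod 4 = 3; sign now +1
(11/3) = (2/3)   [reduce mod 3]
2 = 2^1·1; (2/3) = -1 since 3 mod 8 = 3, so (2/3) = (-1)^1·(1/3); sign now -1
(1/3) = 1; final value = sign = -1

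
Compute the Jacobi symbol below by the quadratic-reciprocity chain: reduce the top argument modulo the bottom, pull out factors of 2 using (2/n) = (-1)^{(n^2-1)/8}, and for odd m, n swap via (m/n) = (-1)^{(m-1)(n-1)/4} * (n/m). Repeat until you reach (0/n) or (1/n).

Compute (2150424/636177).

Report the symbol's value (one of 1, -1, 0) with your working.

0

(2150424/636177): 2150424 mod 636177 = 241893, so (2150424/636177) = (241893/636177)
flip (241893/636177) -> (636177/241893): both odd, 241893 mod 4 = 1, 636177 mod 4 = 1, so the flip contributes +1; sign now +1
(636177/241893): 636177 mod 241893 = 152391, so (636177/241893) = (152391/241893)
flip (152391/241893) -> (241893/152391): both odd, 152391 mod 4 = 3, 241893 mod 4 = 1, so the flip contributes +1; sign now +1
(241893/152391): 241893 mod 152391 = 89502, so (241893/152391) = (89502/152391)
factor out 2^1: 89502 = 2^1·44751; with 152391 mod 8 = 7, (2/152391) = +1; sign now +1; continue with (44751/152391)
flip (44751/152391) -> (152391/44751): both odd, 44751 mod 4 = 3, 152391 mod 4 = 3, so the flip contributes -1; sign now -1
(152391/44751): 152391 mod 44751 = 18138, so (152391/44751) = (18138/44751)
factor out 2^1: 18138 = 2^1·9069; with 44751 mod 8 = 7, (2/44751) = +1; sign now -1; continue with (9069/44751)
flip (9069/44751) -> (44751/9069): both odd, 9069 mod 4 = 1, 44751 mod 4 = 3, so the flip contributes +1; sign now -1
(44751/9069): 44751 mod 9069 = 8475, so (44751/9069) = (8475/9069)
flip (8475/9069) -> (9069/8475): both odd, 8475 mod 4 = 3, 9069 mod 4 = 1, so the flip contributes +1; sign now -1
(9069/8475): 9069 mod 8475 = 594, so (9069/8475) = (594/8475)
factor out 2^1: 594 = 2^1·297; with 8475 mod 8 = 3, (2/8475) = -1; sign now +1; continue with (297/8475)
flip (297/8475) -> (8475/297): both odd, 297 mod 4 = 1, 8475 mod 4 = 3, so the flip contributes +1; sign now +1
(8475/297): 8475 mod 297 = 159, so (8475/297) = (159/297)
flip (159/297) -> (297/159): both odd, 159 mod 4 = 3, 297 mod 4 = 1, so the flip contributes +1; sign now +1
(297/159): 297 mod 159 = 138, so (297/159) = (138/159)
factor out 2^1: 138 = 2^1·69; with 159 mod 8 = 7, (2/159) = +1; sign now +1; continue with (69/159)
flip (69/159) -> (159/69): both odd, 69 mod 4 = 1, 159 mod 4 = 3, so the flip contributes +1; sign now +1
(159/69): 159 mod 69 = 21, so (159/69) = (21/69)
flip (21/69) -> (69/21): both odd, 21 mod 4 = 1, 69 mod 4 = 1, so the flip contributes +1; sign now +1
(69/21): 69 mod 21 = 6, so (69/21) = (6/21)
factor out 2^1: 6 = 2^1·3; with 21 mod 8 = 5, (2/21) = -1; sign now -1; continue with (3/21)
flip (3/21) -> (21/3): both odd, 3 mod 4 = 3, 21 mod 4 = 1, so the flip contributes +1; sign now -1
(21/3): 21 mod 3 = 0, so (21/3) = (0/3)
reached (0/3); gcd(a, n) > 1, so (0/3) = 0 and the symbol is 0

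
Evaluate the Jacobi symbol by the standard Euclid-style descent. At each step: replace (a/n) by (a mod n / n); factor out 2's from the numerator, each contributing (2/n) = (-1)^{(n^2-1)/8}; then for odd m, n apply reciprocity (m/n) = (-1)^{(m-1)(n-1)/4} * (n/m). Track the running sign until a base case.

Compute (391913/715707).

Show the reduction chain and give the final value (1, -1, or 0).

1

reciprocity: (391913/715707) = +1·(715707/391913) since 391913 mod 4 = 1, 715707 mod 4 = 3; sign now +1
(715707/391913) = (323794/391913)   [reduce mod 391913]
323794 = 2^1·161897; (2/391913) = +1 since 391913 mod 8 = 1, so (323794/391913) = (+1)^1·(161897/391913); sign now +1
reciprocity: (161897/391913) = +1·(391913/161897) since 161897 mod 4 = 1, 391913 mod 4 = 1; sign now +1
(391913/161897) = (68119/161897)   [reduce mod 161897]
reciprocity: (68119/161897) = +1·(161897/68119) since 68119 mod 4 = 3, 161897 mod 4 = 1; sign now +1
(161897/68119) = (25659/68119)   [reduce mod 68119]
reciprocity: (25659/68119) = -1·(68119/25659) since 25659 mod 4 = 3, 68119 mod 4 = 3; sign now -1
(68119/25659) = (16801/25659)   [reduce mod 25659]
reciprocity: (16801/25659) = +1·(25659/16801) since 16801 mod 4 = 1, 25659 mod 4 = 3; sign now -1
(25659/16801) = (8858/16801)   [reduce mod 16801]
8858 = 2^1·4429; (2/16801) = +1 since 16801 mod 8 = 1, so (8858/16801) = (+1)^1·(4429/16801); sign now -1
reciprocity: (4429/16801) = +1·(16801/4429) since 4429 mod 4 = 1, 16801 mod 4 = 1; sign now -1
(16801/4429) = (3514/4429)   [reduce mod 4429]
3514 = 2^1·1757; (2/4429) = -1 since 4429 mod 8 = 5, so (3514/4429) = (-1)^1·(1757/4429); sign now +1
reciprocity: (1757/4429) = +1·(4429/1757) since 1757 mod 4 = 1, 4429 mod 4 = 1; sign now +1
(4429/1757) = (915/1757)   [reduce mod 1757]
reciprocity: (915/1757) = +1·(1757/915) since 915 mod 4 = 3, 1757 mod 4 = 1; sign now +1
(1757/915) = (842/915)   [reduce mod 915]
842 = 2^1·421; (2/915) = -1 since 915 mod 8 = 3, so (842/915) = (-1)^1·(421/915); sign now -1
reciprocity: (421/915) = +1·(915/421) since 421 mod 4 = 1, 915 mod 4 = 3; sign now -1
(915/421) = (73/421)   [reduce mod 421]
reciprocity: (73/421) = +1·(421/73) since 73 mod 4 = 1, 421 mod 4 = 1; sign now -1
(421/73) = (56/73)   [reduce mod 73]
56 = 2^3·7; (2/73) = +1 since 73 mod 8 = 1, so (56/73) = (+1)^3·(7/73); sign now -1
reciprocity: (7/73) = +1·(73/7) since 7 mod 4 = 3, 73 mod 4 = 1; sign now -1
(73/7) = (3/7)   [reduce mod 7]
reciprocity: (3/7) = -1·(7/3) since 3 mod 4 = 3, 7 mod 4 = 3; sign now +1
(7/3) = (1/3)   [reduce mod 3]
(1/3) = 1; final value = sign = +1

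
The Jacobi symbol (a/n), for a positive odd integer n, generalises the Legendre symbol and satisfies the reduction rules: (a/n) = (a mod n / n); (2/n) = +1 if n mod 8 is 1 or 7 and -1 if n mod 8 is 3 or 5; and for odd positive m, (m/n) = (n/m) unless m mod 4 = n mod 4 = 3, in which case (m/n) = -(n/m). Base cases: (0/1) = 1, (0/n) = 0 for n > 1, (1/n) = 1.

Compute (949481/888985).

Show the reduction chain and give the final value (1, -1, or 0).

(949481/888985): 949481 mod 888985 = 60496, so (949481/888985) = (60496/888985)
factor out 2^4: 60496 = 2^4·3781; with 888985 mod 8 = 1, (2/888985) = +1; sign now +1; continue with (3781/888985)
flip (3781/888985) -> (888985/3781): both odd, 3781 mod 4 = 1, 888985 mod 4 = 1, so the flip contributes +1; sign now +1
(888985/3781): 888985 mod 3781 = 450, so (888985/3781) = (450/3781)
factor out 2^1: 450 = 2^1·225; with 3781 mod 8 = 5, (2/3781) = -1; sign now -1; continue with (225/3781)
flip (225/3781) -> (3781/225): both odd, 225 mod 4 = 1, 3781 mod 4 = 1, so the flip contributes +1; sign now -1
(3781/225): 3781 mod 225 = 181, so (3781/225) = (181/225)
flip (181/225) -> (225/181): both odd, 181 mod 4 = 1, 225 mod 4 = 1, so the flip contributes +1; sign now -1
(225/181): 225 mod 181 = 44, so (225/181) = (44/181)
factor out 2^2: 44 = 2^2·11; with 181 mod 8 = 5, (2/181) = -1; sign now -1; continue with (11/181)
flip (11/181) -> (181/11): both odd, 11 mod 4 = 3, 181 mod 4 = 1, so the flip contributes +1; sign now -1
(181/11): 181 mod 11 = 5, so (181/11) = (5/11)
flip (5/11) -> (11/5): both odd, 5 mod 4 = 1, 11 mod 4 = 3, so the flip contributes +1; sign now -1
(11/5): 11 mod 5 = 1, so (11/5) = (1/5)
reached (1/5) = 1, so the symbol is -1

-1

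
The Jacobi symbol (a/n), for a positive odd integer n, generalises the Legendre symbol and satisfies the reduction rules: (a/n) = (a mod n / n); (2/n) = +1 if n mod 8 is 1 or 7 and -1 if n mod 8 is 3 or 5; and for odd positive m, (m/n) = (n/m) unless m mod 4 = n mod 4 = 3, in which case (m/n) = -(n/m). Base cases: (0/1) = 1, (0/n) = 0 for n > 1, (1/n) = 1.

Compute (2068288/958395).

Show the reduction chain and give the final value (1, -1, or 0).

-1

(2068288/958395) = (151498/958395)   [reduce mod 958395]
151498 = 2^1·75749; (2/958395) = -1 since 958395 mod 8 = 3, so (151498/958395) = (-1)^1·(75749/958395); sign now -1
reciprocity: (75749/958395) = +1·(958395/75749) since 75749 mod 4 = 1, 958395 mod 4 = 3; sign now -1
(958395/75749) = (49407/75749)   [reduce mod 75749]
reciprocity: (49407/75749) = +1·(75749/49407) since 49407 mod 4 = 3, 75749 mod 4 = 1; sign now -1
(75749/49407) = (26342/49407)   [reduce mod 49407]
26342 = 2^1·13171; (2/49407) = +1 since 49407 mod 8 = 7, so (26342/49407) = (+1)^1·(13171/49407); sign now -1
reciprocity: (13171/49407) = -1·(49407/13171) since 13171 mod 4 = 3, 49407 mod 4 = 3; sign now +1
(49407/13171) = (9894/13171)   [reduce mod 13171]
9894 = 2^1·4947; (2/13171) = -1 since 13171 mod 8 = 3, so (9894/13171) = (-1)^1·(4947/13171); sign now -1
reciprocity: (4947/13171) = -1·(13171/4947) since 4947 mod 4 = 3, 13171 mod 4 = 3; sign now +1
(13171/4947) = (3277/4947)   [reduce mod 4947]
reciprocity: (3277/4947) = +1·(4947/3277) since 3277 mod 4 = 1, 4947 mod 4 = 3; sign now +1
(4947/3277) = (1670/3277)   [reduce mod 3277]
1670 = 2^1·835; (2/3277) = -1 since 3277 mod 8 = 5, so (1670/3277) = (-1)^1·(835/3277); sign now -1
reciprocity: (835/3277) = +1·(3277/835) since 835 mod 4 = 3, 3277 mod 4 = 1; sign now -1
(3277/835) = (772/835)   [reduce mod 835]
772 = 2^2·193; (2/835) = -1 since 835 mod 8 = 3, so (772/835) = (-1)^2·(193/835); sign now -1
reciprocity: (193/835) = +1·(835/193) since 193 mod 4 = 1, 835 mod 4 = 3; sign now -1
(835/193) = (63/193)   [reduce mod 193]
reciprocity: (63/193) = +1·(193/63) since 63 mod 4 = 3, 193 mod 4 = 1; sign now -1
(193/63) = (4/63)   [reduce mod 63]
4 = 2^2·1; (2/63) = +1 since 63 mod 8 = 7, so (4/63) = (+1)^2·(1/63); sign now -1
(1/63) = 1; final value = sign = -1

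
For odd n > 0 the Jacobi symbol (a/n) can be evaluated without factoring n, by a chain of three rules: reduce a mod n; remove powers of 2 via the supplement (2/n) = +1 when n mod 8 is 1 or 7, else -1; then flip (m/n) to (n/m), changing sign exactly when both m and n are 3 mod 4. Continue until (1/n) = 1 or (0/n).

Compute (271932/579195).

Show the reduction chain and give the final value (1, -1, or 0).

0

factor out 2^2: 271932 = 2^2·67983; with 579195 mod 8 = 3, (2/579195) = -1; sign now +1; continue with (67983/579195)
flip (67983/579195) -> (579195/67983): both odd, 67983 mod 4 = 3, 579195 mod 4 = 3, so the flip contributes -1; sign now -1
(579195/67983): 579195 mod 67983 = 35331, so (579195/67983) = (35331/67983)
flip (35331/67983) -> (67983/35331): both odd, 35331 mod 4 = 3, 67983 mod 4 = 3, so the flip contributes -1; sign now +1
(67983/35331): 67983 mod 35331 = 32652, so (67983/35331) = (32652/35331)
factor out 2^2: 32652 = 2^2·8163; with 35331 mod 8 = 3, (2/35331) = -1; sign now +1; continue with (8163/35331)
flip (8163/35331) -> (35331/8163): both odd, 8163 mod 4 = 3, 35331 mod 4 = 3, so the flip contributes -1; sign now -1
(35331/8163): 35331 mod 8163 = 2679, so (35331/8163) = (2679/8163)
flip (2679/8163) -> (8163/2679): both odd, 2679 mod 4 = 3, 8163 mod 4 = 3, so the flip contributes -1; sign now +1
(8163/2679): 8163 mod 2679 = 126, so (8163/2679) = (126/2679)
factor out 2^1: 126 = 2^1·63; with 2679 mod 8 = 7, (2/2679) = +1; sign now +1; continue with (63/2679)
flip (63/2679) -> (2679/63): both odd, 63 mod 4 = 3, 2679 mod 4 = 3, so the flip contributes -1; sign now -1
(2679/63): 2679 mod 63 = 33, so (2679/63) = (33/63)
flip (33/63) -> (63/33): both odd, 33 mod 4 = 1, 63 mod 4 = 3, so the flip contributes +1; sign now -1
(63/33): 63 mod 33 = 30, so (63/33) = (30/33)
factor out 2^1: 30 = 2^1·15; with 33 mod 8 = 1, (2/33) = +1; sign now -1; continue with (15/33)
flip (15/33) -> (33/15): both odd, 15 mod 4 = 3, 33 mod 4 = 1, so the flip contributes +1; sign now -1
(33/15): 33 mod 15 = 3, so (33/15) = (3/15)
flip (3/15) -> (15/3): both odd, 3 mod 4 = 3, 15 mod 4 = 3, so the flip contributes -1; sign now +1
(15/3): 15 mod 3 = 0, so (15/3) = (0/3)
reached (0/3); gcd(a, n) > 1, so (0/3) = 0 and the symbol is 0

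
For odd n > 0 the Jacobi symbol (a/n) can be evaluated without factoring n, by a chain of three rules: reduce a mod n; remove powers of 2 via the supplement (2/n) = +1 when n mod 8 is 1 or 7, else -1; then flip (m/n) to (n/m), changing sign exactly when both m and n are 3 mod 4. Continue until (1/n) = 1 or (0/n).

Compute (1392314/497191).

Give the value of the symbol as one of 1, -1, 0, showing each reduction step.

(1392314/497191): 1392314 mod 497191 = 397932, so (1392314/497191) = (397932/497191)
factor out 2^2: 397932 = 2^2·99483; with 497191 mod 8 = 7, (2/497191) = +1; sign now +1; continue with (99483/497191)
flip (99483/497191) -> (497191/99483): both odd, 99483 mod 4 = 3, 497191 mod 4 = 3, so the flip contributes -1; sign now -1
(497191/99483): 497191 mod 99483 = 99259, so (497191/99483) = (99259/99483)
flip (99259/99483) -> (99483/99259): both odd, 99259 mod 4 = 3, 99483 mod 4 = 3, so the flip contributes -1; sign now +1
(99483/99259): 99483 mod 99259 = 224, so (99483/99259) = (224/99259)
factor out 2^5: 224 = 2^5·7; with 99259 mod 8 = 3, (2/99259) = -1; sign now -1; continue with (7/99259)
flip (7/99259) -> (99259/7): both odd, 7 mod 4 = 3, 99259 mod 4 = 3, so the flip contributes -1; sign now +1
(99259/7): 99259 mod 7 = 6, so (99259/7) = (6/7)
factor out 2^1: 6 = 2^1·3; with 7 mod 8 = 7, (2/7) = +1; sign now +1; continue with (3/7)
flip (3/7) -> (7/3): both odd, 3 mod 4 = 3, 7 mod 4 = 3, so the flip contributes -1; sign now -1
(7/3): 7 mod 3 = 1, so (7/3) = (1/3)
reached (1/3) = 1, so the symbol is -1

-1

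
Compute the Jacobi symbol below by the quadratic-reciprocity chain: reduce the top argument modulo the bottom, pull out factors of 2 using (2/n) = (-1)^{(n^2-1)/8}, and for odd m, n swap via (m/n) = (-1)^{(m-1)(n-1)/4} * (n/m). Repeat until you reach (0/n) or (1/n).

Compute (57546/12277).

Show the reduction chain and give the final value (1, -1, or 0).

-1

(57546/12277) = (8438/12277)   [reduce mod 12277]
8438 = 2^1·4219; (2/12277) = -1 since 12277 mod 8 = 5, so (8438/12277) = (-1)^1·(4219/12277); sign now -1
reciprocity: (4219/12277) = +1·(12277/4219) since 4219 mod 4 = 3, 12277 mod 4 = 1; sign now -1
(12277/4219) = (3839/4219)   [reduce mod 4219]
reciprocity: (3839/4219) = -1·(4219/3839) since 3839 mod 4 = 3, 4219 mod 4 = 3; sign now +1
(4219/3839) = (380/3839)   [reduce mod 3839]
380 = 2^2·95; (2/3839) = +1 since 3839 mod 8 = 7, so (380/3839) = (+1)^2·(95/3839); sign now +1
reciprocity: (95/3839) = -1·(3839/95) since 95 mod 4 = 3, 3839 mod 4 = 3; sign now -1
(3839/95) = (39/95)   [reduce mod 95]
reciprocity: (39/95) = -1·(95/39) since 39 mod 4 = 3, 95 mod 4 = 3; sign now +1
(95/39) = (17/39)   [reduce mod 39]
reciprocity: (17/39) = +1·(39/17) since 17 mod 4 = 1, 39 mod 4 = 3; sign now +1
(39/17) = (5/17)   [reduce mod 17]
reciprocity: (5/17) = +1·(17/5) since 5 mod 4 = 1, 17 mod 4 = 1; sign now +1
(17/5) = (2/5)   [reduce mod 5]
2 = 2^1·1; (2/5) = -1 since 5 mod 8 = 5, so (2/5) = (-1)^1·(1/5); sign now -1
(1/5) = 1; final value = sign = -1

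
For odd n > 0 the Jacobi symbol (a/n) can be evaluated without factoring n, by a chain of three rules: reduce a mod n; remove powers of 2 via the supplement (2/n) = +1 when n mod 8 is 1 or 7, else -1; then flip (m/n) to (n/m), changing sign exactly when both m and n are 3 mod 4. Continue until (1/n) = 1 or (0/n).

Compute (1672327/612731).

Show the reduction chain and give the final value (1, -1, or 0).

(1672327/612731): 1672327 mod 612731 = 446865, so (1672327/612731) = (446865/612731)
flip (446865/612731) -> (612731/446865): both odd, 446865 mod 4 = 1, 612731 mod 4 = 3, so the flip contributes +1; sign now +1
(612731/446865): 612731 mod 446865 = 165866, so (612731/446865) = (165866/446865)
factor out 2^1: 165866 = 2^1·82933; with 446865 mod 8 = 1, (2/446865) = +1; sign now +1; continue with (82933/446865)
flip (82933/446865) -> (446865/82933): both odd, 82933 mod 4 = 1, 446865 mod 4 = 1, so the flip contributes +1; sign now +1
(446865/82933): 446865 mod 82933 = 32200, so (446865/82933) = (32200/82933)
factor out 2^3: 32200 = 2^3·4025; with 82933 mod 8 = 5, (2/82933) = -1; sign now -1; continue with (4025/82933)
flip (4025/82933) -> (82933/4025): both odd, 4025 mod 4 = 1, 82933 mod 4 = 1, so the flip contributes +1; sign now -1
(82933/4025): 82933 mod 4025 = 2433, so (82933/4025) = (2433/4025)
flip (2433/4025) -> (4025/2433): both odd, 2433 mod 4 = 1, 4025 mod 4 = 1, so the flip contributes +1; sign now -1
(4025/2433): 4025 mod 2433 = 1592, so (4025/2433) = (1592/2433)
factor out 2^3: 1592 = 2^3·199; with 2433 mod 8 = 1, (2/2433) = +1; sign now -1; continue with (199/2433)
flip (199/2433) -> (2433/199): both odd, 199 mod 4 = 3, 2433 mod 4 = 1, so the flip contributes +1; sign now -1
(2433/199): 2433 mod 199 = 45, so (2433/199) = (45/199)
flip (45/199) -> (199/45): both odd, 45 mod 4 = 1, 199 mod 4 = 3, so the flip contributes +1; sign now -1
(199/45): 199 mod 45 = 19, so (199/45) = (19/45)
flip (19/45) -> (45/19): both odd, 19 mod 4 = 3, 45 mod 4 = 1, so the flip contributes +1; sign now -1
(45/19): 45 mod 19 = 7, so (45/19) = (7/19)
flip (7/19) -> (19/7): both odd, 7 mod 4 = 3, 19 mod 4 = 3, so the flip contributes -1; sign now +1
(19/7): 19 mod 7 = 5, so (19/7) = (5/7)
flip (5/7) -> (7/5): both odd, 5 mod 4 = 1, 7 mod 4 = 3, so the flip contributes +1; sign now +1
(7/5): 7 mod 5 = 2, so (7/5) = (2/5)
factor out 2^1: 2 = 2^1·1; with 5 mod 8 = 5, (2/5) = -1; sign now -1; continue with (1/5)
reached (1/5) = 1, so the symbol is -1

-1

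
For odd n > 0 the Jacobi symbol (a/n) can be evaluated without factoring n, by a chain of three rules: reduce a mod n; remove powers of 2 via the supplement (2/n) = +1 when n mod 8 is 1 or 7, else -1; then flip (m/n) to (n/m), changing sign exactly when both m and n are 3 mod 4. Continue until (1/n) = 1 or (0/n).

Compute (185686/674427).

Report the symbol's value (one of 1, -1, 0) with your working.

-1

185686 = 2^1·92843; (2/674427) = -1 since 674427 mod 8 = 3, so (185686/674427) = (-1)^1·(92843/674427); sign now -1
reciprocity: (92843/674427) = -1·(674427/92843) since 92843 mod 4 = 3, 674427 mod 4 = 3; sign now +1
(674427/92843) = (24526/92843)   [reduce mod 92843]
24526 = 2^1·12263; (2/92843) = -1 since 92843 mod 8 = 3, so (24526/92843) = (-1)^1·(12263/92843); sign now -1
reciprocity: (12263/92843) = -1·(92843/12263) since 12263 mod 4 = 3, 92843 mod 4 = 3; sign now +1
(92843/12263) = (7002/12263)   [reduce mod 12263]
7002 = 2^1·3501; (2/12263) = +1 since 12263 mod 8 = 7, so (7002/12263) = (+1)^1·(3501/12263); sign now +1
reciprocity: (3501/12263) = +1·(12263/3501) since 3501 mod 4 = 1, 12263 mod 4 = 3; sign now +1
(12263/3501) = (1760/3501)   [reduce mod 3501]
1760 = 2^5·55; (2/3501) = -1 since 3501 mod 8 = 5, so (1760/3501) = (-1)^5·(55/3501); sign now -1
reciprocity: (55/3501) = +1·(3501/55) since 55 mod 4 = 3, 3501 mod 4 = 1; sign now -1
(3501/55) = (36/55)   [reduce mod 55]
36 = 2^2·9; (2/55) = +1 since 55 mod 8 = 7, so (36/55) = (+1)^2·(9/55); sign now -1
reciprocity: (9/55) = +1·(55/9) since 9 mod 4 = 1, 55 mod 4 = 3; sign now -1
(55/9) = (1/9)   [reduce mod 9]
(1/9) = 1; final value = sign = -1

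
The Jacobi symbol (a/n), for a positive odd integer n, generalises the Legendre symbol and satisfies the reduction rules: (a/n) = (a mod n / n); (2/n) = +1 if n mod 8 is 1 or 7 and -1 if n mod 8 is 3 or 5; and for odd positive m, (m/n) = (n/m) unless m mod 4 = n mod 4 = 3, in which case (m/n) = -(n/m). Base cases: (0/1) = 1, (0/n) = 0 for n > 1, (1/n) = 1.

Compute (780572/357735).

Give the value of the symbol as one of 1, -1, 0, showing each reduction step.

1

(780572/357735) = (65102/357735)   [reduce mod 357735]
65102 = 2^1·32551; (2/357735) = +1 since 357735 mod 8 = 7, so (65102/357735) = (+1)^1·(32551/357735); sign now +1
reciprocity: (32551/357735) = -1·(357735/32551) since 32551 mod 4 = 3, 357735 mod 4 = 3; sign now -1
(357735/32551) = (32225/32551)   [reduce mod 32551]
reciprocity: (32225/32551) = +1·(32551/32225) since 32225 mod 4 = 1, 32551 mod 4 = 3; sign now -1
(32551/32225) = (326/32225)   [reduce mod 32225]
326 = 2^1·163; (2/32225) = +1 since 32225 mod 8 = 1, so (326/32225) = (+1)^1·(163/32225); sign now -1
reciprocity: (163/32225) = +1·(32225/163) since 163 mod 4 = 3, 32225 mod 4 = 1; sign now -1
(32225/163) = (114/163)   [reduce mod 163]
114 = 2^1·57; (2/163) = -1 since 163 mod 8 = 3, so (114/163) = (-1)^1·(57/163); sign now +1
reciprocity: (57/163) = +1·(163/57) since 57 mod 4 = 1, 163 mod 4 = 3; sign now +1
(163/57) = (49/57)   [reduce mod 57]
reciprocity: (49/57) = +1·(57/49) since 49 mod 4 = 1, 57 mod 4 = 1; sign now +1
(57/49) = (8/49)   [reduce mod 49]
8 = 2^3·1; (2/49) = +1 since 49 mod 8 = 1, so (8/49) = (+1)^3·(1/49); sign now +1
(1/49) = 1; final value = sign = +1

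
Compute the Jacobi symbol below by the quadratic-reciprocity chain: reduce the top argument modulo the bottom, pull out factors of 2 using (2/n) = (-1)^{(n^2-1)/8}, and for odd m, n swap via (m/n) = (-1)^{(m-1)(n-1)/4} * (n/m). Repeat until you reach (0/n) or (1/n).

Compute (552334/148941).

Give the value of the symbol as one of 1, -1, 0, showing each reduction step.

(552334/148941) = (105511/148941)   [reduce mod 148941]
reciprocity: (105511/148941) = +1·(148941/105511) since 105511 mod 4 = 3, 148941 mod 4 = 1; sign now +1
(148941/105511) = (43430/105511)   [reduce mod 105511]
43430 = 2^1·21715; (2/105511) = +1 since 105511 mod 8 = 7, so (43430/105511) = (+1)^1·(21715/105511); sign now +1
reciprocity: (21715/105511) = -1·(105511/21715) since 21715 mod 4 = 3, 105511 mod 4 = 3; sign now -1
(105511/21715) = (18651/21715)   [reduce mod 21715]
reciprocity: (18651/21715) = -1·(21715/18651) since 18651 mod 4 = 3, 21715 mod 4 = 3; sign now +1
(21715/18651) = (3064/18651)   [reduce mod 18651]
3064 = 2^3·383; (2/18651) = -1 since 18651 mod 8 = 3, so (3064/18651) = (-1)^3·(383/18651); sign now -1
reciprocity: (383/18651) = -1·(18651/383) since 383 mod 4 = 3, 18651 mod 4 = 3; sign now +1
(18651/383) = (267/383)   [reduce mod 383]
reciprocity: (267/383) = -1·(383/267) since 267 mod 4 = 3, 383 mod 4 = 3; sign now -1
(383/267) = (116/267)   [reduce mod 267]
116 = 2^2·29; (2/267) = -1 since 267 mod 8 = 3, so (116/267) = (-1)^2·(29/267); sign now -1
reciprocity: (29/267) = +1·(267/29) since 29 mod 4 = 1, 267 mod 4 = 3; sign now -1
(267/29) = (6/29)   [reduce mod 29]
6 = 2^1·3; (2/29) = -1 since 29 mod 8 = 5, so (6/29) = (-1)^1·(3/29); sign now +1
reciprocity: (3/29) = +1·(29/3) since 3 mod 4 = 3, 29 mod 4 = 1; sign now +1
(29/3) = (2/3)   [reduce mod 3]
2 = 2^1·1; (2/3) = -1 since 3 mod 8 = 3, so (2/3) = (-1)^1·(1/3); sign now -1
(1/3) = 1; final value = sign = -1

-1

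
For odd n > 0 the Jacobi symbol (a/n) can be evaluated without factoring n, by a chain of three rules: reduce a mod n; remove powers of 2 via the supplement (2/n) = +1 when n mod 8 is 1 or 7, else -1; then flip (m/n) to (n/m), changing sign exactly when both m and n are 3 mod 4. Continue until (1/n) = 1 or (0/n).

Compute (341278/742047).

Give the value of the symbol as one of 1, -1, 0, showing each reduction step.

341278 = 2^1·170639; (2/742047) = +1 since 742047 mod 8 = 7, so (341278/742047) = (+1)^1·(170639/742047); sign now +1
reciprocity: (170639/742047) = -1·(742047/170639) since 170639 mod 4 = 3, 742047 mod 4 = 3; sign now -1
(742047/170639) = (59491/170639)   [reduce mod 170639]
reciprocity: (59491/170639) = -1·(170639/59491) since 59491 mod 4 = 3, 170639 mod 4 = 3; sign now +1
(170639/59491) = (51657/59491)   [reduce mod 59491]
reciprocity: (51657/59491) = +1·(59491/51657) since 51657 mod 4 = 1, 59491 mod 4 = 3; sign now +1
(59491/51657) = (7834/51657)   [reduce mod 51657]
7834 = 2^1·3917; (2/51657) = +1 since 51657 mod 8 = 1, so (7834/51657) = (+1)^1·(3917/51657); sign now +1
reciprocity: (3917/51657) = +1·(51657/3917) since 3917 mod 4 = 1, 51657 mod 4 = 1; sign now +1
(51657/3917) = (736/3917)   [reduce mod 3917]
736 = 2^5·23; (2/3917) = -1 since 3917 mod 8 = 5, so (736/3917) = (-1)^5·(23/3917); sign now -1
reciprocity: (23/3917) = +1·(3917/23) since 23 mod 4 = 3, 3917 mod 4 = 1; sign now -1
(3917/23) = (7/23)   [reduce mod 23]
reciprocity: (7/23) = -1·(23/7) since 7 mod 4 = 3, 23 mod 4 = 3; sign now +1
(23/7) = (2/7)   [reduce mod 7]
2 = 2^1·1; (2/7) = +1 since 7 mod 8 = 7, so (2/7) = (+1)^1·(1/7); sign now +1
(1/7) = 1; final value = sign = +1

1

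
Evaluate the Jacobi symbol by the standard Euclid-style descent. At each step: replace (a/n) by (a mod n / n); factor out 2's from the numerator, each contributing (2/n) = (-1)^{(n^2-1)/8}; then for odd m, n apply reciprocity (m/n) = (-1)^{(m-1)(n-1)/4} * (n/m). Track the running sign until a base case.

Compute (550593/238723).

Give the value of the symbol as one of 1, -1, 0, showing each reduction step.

(550593/238723) = (73147/238723)   [reduce mod 238723]
reciprocity: (73147/238723) = -1·(238723/73147) since 73147 mod 4 = 3, 238723 mod 4 = 3; sign now -1
(238723/73147) = (19282/73147)   [reduce mod 73147]
19282 = 2^1·9641; (2/73147) = -1 since 73147 mod 8 = 3, so (19282/73147) = (-1)^1·(9641/73147); sign now +1
reciprocity: (9641/73147) = +1·(73147/9641) since 9641 mod 4 = 1, 73147 mod 4 = 3; sign now +1
(73147/9641) = (5660/9641)   [reduce mod 9641]
5660 = 2^2·1415; (2/9641) = +1 since 9641 mod 8 = 1, so (5660/9641) = (+1)^2·(1415/9641); sign now +1
reciprocity: (1415/9641) = +1·(9641/1415) since 1415 mod 4 = 3, 9641 mod 4 = 1; sign now +1
(9641/1415) = (1151/1415)   [reduce mod 1415]
reciprocity: (1151/1415) = -1·(1415/1151) since 1151 mod 4 = 3, 1415 mod 4 = 3; sign now -1
(1415/1151) = (264/1151)   [reduce mod 1151]
264 = 2^3·33; (2/1151) = +1 since 1151 mod 8 = 7, so (264/1151) = (+1)^3·(33/1151); sign now -1
reciprocity: (33/1151) = +1·(1151/33) since 33 mod 4 = 1, 1151 mod 4 = 3; sign now -1
(1151/33) = (29/33)   [reduce mod 33]
reciprocity: (29/33) = +1·(33/29) since 29 mod 4 = 1, 33 mod 4 = 1; sign now -1
(33/29) = (4/29)   [reduce mod 29]
4 = 2^2·1; (2/29) = -1 since 29 mod 8 = 5, so (4/29) = (-1)^2·(1/29); sign now -1
(1/29) = 1; final value = sign = -1

-1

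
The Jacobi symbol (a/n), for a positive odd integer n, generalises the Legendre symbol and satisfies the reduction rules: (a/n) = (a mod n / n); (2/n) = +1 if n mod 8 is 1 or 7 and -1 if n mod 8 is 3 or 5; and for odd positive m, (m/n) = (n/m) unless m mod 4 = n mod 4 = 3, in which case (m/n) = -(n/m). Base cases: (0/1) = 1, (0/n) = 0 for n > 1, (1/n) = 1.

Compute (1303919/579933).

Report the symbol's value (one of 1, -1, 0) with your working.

1

(1303919/579933) = (144053/579933)   [reduce mod 579933]
reciprocity: (144053/579933) = +1·(579933/144053) since 144053 mod 4 = 1, 579933 mod 4 = 1; sign now +1
(579933/144053) = (3721/144053)   [reduce mod 144053]
reciprocity: (3721/144053) = +1·(144053/3721) since 3721 mod 4 = 1, 144053 mod 4 = 1; sign now +1
(144053/3721) = (2655/3721)   [reduce mod 3721]
reciprocity: (2655/3721) = +1·(3721/2655) since 2655 mod 4 = 3, 3721 mod 4 = 1; sign now +1
(3721/2655) = (1066/2655)   [reduce mod 2655]
1066 = 2^1·533; (2/2655) = +1 since 2655 mod 8 = 7, so (1066/2655) = (+1)^1·(533/2655); sign now +1
reciprocity: (533/2655) = +1·(2655/533) since 533 mod 4 = 1, 2655 mod 4 = 3; sign now +1
(2655/533) = (523/533)   [reduce mod 533]
reciprocity: (523/533) = +1·(533/523) since 523 mod 4 = 3, 533 mod 4 = 1; sign now +1
(533/523) = (10/523)   [reduce mod 523]
10 = 2^1·5; (2/523) = -1 since 523 mod 8 = 3, so (10/523) = (-1)^1·(5/523); sign now -1
reciprocity: (5/523) = +1·(523/5) since 5 mod 4 = 1, 523 mod 4 = 3; sign now -1
(523/5) = (3/5)   [reduce mod 5]
reciprocity: (3/5) = +1·(5/3) since 3 mod 4 = 3, 5 mod 4 = 1; sign now -1
(5/3) = (2/3)   [reduce mod 3]
2 = 2^1·1; (2/3) = -1 since 3 mod 8 = 3, so (2/3) = (-1)^1·(1/3); sign now +1
(1/3) = 1; final value = sign = +1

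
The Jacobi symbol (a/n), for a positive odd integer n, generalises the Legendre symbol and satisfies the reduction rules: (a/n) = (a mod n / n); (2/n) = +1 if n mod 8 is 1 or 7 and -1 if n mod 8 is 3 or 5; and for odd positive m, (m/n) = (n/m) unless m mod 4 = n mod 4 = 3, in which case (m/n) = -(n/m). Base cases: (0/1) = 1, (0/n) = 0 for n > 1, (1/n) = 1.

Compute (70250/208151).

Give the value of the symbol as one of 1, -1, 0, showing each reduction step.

1

70250 = 2^1·35125; (2/208151) = +1 since 208151 mod 8 = 7, so (70250/208151) = (+1)^1·(35125/208151); sign now +1
reciprocity: (35125/208151) = +1·(208151/35125) since 35125 mod 4 = 1, 208151 mod 4 = 3; sign now +1
(208151/35125) = (32526/35125)   [reduce mod 35125]
32526 = 2^1·16263; (2/35125) = -1 since 35125 mod 8 = 5, so (32526/35125) = (-1)^1·(16263/35125); sign now -1
reciprocity: (16263/35125) = +1·(35125/16263) since 16263 mod 4 = 3, 35125 mod 4 = 1; sign now -1
(35125/16263) = (2599/16263)   [reduce mod 16263]
reciprocity: (2599/16263) = -1·(16263/2599) since 2599 mod 4 = 3, 16263 mod 4 = 3; sign now +1
(16263/2599) = (669/2599)   [reduce mod 2599]
reciprocity: (669/2599) = +1·(2599/669) since 669 mod 4 = 1, 2599 mod 4 = 3; sign now +1
(2599/669) = (592/669)   [reduce mod 669]
592 = 2^4·37; (2/669) = -1 since 669 mod 8 = 5, so (592/669) = (-1)^4·(37/669); sign now +1
reciprocity: (37/669) = +1·(669/37) since 37 mod 4 = 1, 669 mod 4 = 1; sign now +1
(669/37) = (3/37)   [reduce mod 37]
reciprocity: (3/37) = +1·(37/3) since 3 mod 4 = 3, 37 mod 4 = 1; sign now +1
(37/3) = (1/3)   [reduce mod 3]
(1/3) = 1; final value = sign = +1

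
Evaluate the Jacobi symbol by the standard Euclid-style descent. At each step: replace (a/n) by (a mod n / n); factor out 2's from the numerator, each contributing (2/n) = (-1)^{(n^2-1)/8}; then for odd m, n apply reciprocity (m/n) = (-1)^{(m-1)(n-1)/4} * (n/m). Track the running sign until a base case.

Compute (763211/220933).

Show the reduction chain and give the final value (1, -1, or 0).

-1

(763211/220933): 763211 mod 220933 = 100412, so (763211/220933) = (100412/220933)
factor out 2^2: 100412 = 2^2·25103; with 220933 mod 8 = 5, (2/220933) = -1; sign now +1; continue with (25103/220933)
flip (25103/220933) -> (220933/25103): both odd, 25103 mod 4 = 3, 220933 mod 4 = 1, so the flip contributes +1; sign now +1
(220933/25103): 220933 mod 25103 = 20109, so (220933/25103) = (20109/25103)
flip (20109/25103) -> (25103/20109): both odd, 20109 mod 4 = 1, 25103 mod 4 = 3, so the flip contributes +1; sign now +1
(25103/20109): 25103 mod 20109 = 4994, so (25103/20109) = (4994/20109)
factor out 2^1: 4994 = 2^1·2497; with 20109 mod 8 = 5, (2/20109) = -1; sign now -1; continue with (2497/20109)
flip (2497/20109) -> (20109/2497): both odd, 2497 mod 4 = 1, 20109 mod 4 = 1, so the flip contributes +1; sign now -1
(20109/2497): 20109 mod 2497 = 133, so (20109/2497) = (133/2497)
flip (133/2497) -> (2497/133): both odd, 133 mod 4 = 1, 2497 mod 4 = 1, so the flip contributes +1; sign now -1
(2497/133): 2497 mod 133 = 103, so (2497/133) = (103/133)
flip (103/133) -> (133/103): both odd, 103 mod 4 = 3, 133 mod 4 = 1, so the flip contributes +1; sign now -1
(133/103): 133 mod 103 = 30, so (133/103) = (30/103)
factor out 2^1: 30 = 2^1·15; with 103 mod 8 = 7, (2/103) = +1; sign now -1; continue with (15/103)
flip (15/103) -> (103/15): both odd, 15 mod 4 = 3, 103 mod 4 = 3, so the flip contributes -1; sign now +1
(103/15): 103 mod 15 = 13, so (103/15) = (13/15)
flip (13/15) -> (15/13): both odd, 13 mod 4 = 1, 15 mod 4 = 3, so the flip contributes +1; sign now +1
(15/13): 15 mod 13 = 2, so (15/13) = (2/13)
factor out 2^1: 2 = 2^1·1; with 13 mod 8 = 5, (2/13) = -1; sign now -1; continue with (1/13)
reached (1/13) = 1, so the symbol is -1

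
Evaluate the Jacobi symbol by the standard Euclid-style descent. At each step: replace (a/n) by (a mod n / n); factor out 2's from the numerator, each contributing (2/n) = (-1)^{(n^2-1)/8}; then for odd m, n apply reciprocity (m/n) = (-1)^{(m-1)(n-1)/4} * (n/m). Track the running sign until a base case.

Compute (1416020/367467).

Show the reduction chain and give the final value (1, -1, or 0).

-1

(1416020/367467) = (313619/367467)   [reduce mod 367467]
reciprocity: (313619/367467) = -1·(367467/313619) since 313619 mod 4 = 3, 367467 mod 4 = 3; sign now -1
(367467/313619) = (53848/313619)   [reduce mod 313619]
53848 = 2^3·6731; (2/313619) = -1 since 313619 mod 8 = 3, so (53848/313619) = (-1)^3·(6731/313619); sign now +1
reciprocity: (6731/313619) = -1·(313619/6731) since 6731 mod 4 = 3, 313619 mod 4 = 3; sign now -1
(313619/6731) = (3993/6731)   [reduce mod 6731]
reciprocity: (3993/6731) = +1·(6731/3993) since 3993 mod 4 = 1, 6731 mod 4 = 3; sign now -1
(6731/3993) = (2738/3993)   [reduce mod 3993]
2738 = 2^1·1369; (2/3993) = +1 since 3993 mod 8 = 1, so (2738/3993) = (+1)^1·(1369/3993); sign now -1
reciprocity: (1369/3993) = +1·(3993/1369) since 1369 mod 4 = 1, 3993 mod 4 = 1; sign now -1
(3993/1369) = (1255/1369)   [reduce mod 1369]
reciprocity: (1255/1369) = +1·(1369/1255) since 1255 mod 4 = 3, 1369 mod 4 = 1; sign now -1
(1369/1255) = (114/1255)   [reduce mod 1255]
114 = 2^1·57; (2/1255) = +1 since 1255 mod 8 = 7, so (114/1255) = (+1)^1·(57/1255); sign now -1
reciprocity: (57/1255) = +1·(1255/57) since 57 mod 4 = 1, 1255 mod 4 = 3; sign now -1
(1255/57) = (1/57)   [reduce mod 57]
(1/57) = 1; final value = sign = -1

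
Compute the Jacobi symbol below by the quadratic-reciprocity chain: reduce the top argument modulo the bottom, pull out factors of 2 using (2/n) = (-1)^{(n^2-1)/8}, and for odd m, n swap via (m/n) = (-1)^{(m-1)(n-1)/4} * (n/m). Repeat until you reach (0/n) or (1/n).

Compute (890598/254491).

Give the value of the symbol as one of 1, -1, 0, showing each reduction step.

(890598/254491): 890598 mod 254491 = 127125, so (890598/254491) = (127125/254491)
flip (127125/254491) -> (254491/127125): both odd, 127125 mod 4 = 1, 254491 mod 4 = 3, so the flip contributes +1; sign now +1
(254491/127125): 254491 mod 127125 = 241, so (254491/127125) = (241/127125)
flip (241/127125) -> (127125/241): both odd, 241 mod 4 = 1, 127125 mod 4 = 1, so the flip contributes +1; sign now +1
(127125/241): 127125 mod 241 = 118, so (127125/241) = (118/241)
factor out 2^1: 118 = 2^1·59; with 241 mod 8 = 1, (2/241) = +1; sign now +1; continue with (59/241)
flip (59/241) -> (241/59): both odd, 59 mod 4 = 3, 241 mod 4 = 1, so the flip contributes +1; sign now +1
(241/59): 241 mod 59 = 5, so (241/59) = (5/59)
flip (5/59) -> (59/5): both odd, 5 mod 4 = 1, 59 mod 4 = 3, so the flip contributes +1; sign now +1
(59/5): 59 mod 5 = 4, so (59/5) = (4/5)
factor out 2^2: 4 = 2^2·1; with 5 mod 8 = 5, (2/5) = -1; sign now +1; continue with (1/5)
reached (1/5) = 1, so the symbol is +1

1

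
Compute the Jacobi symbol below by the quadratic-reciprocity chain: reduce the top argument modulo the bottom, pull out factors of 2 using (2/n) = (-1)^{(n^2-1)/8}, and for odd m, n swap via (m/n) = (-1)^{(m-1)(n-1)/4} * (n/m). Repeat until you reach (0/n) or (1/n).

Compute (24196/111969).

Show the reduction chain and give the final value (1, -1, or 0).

factor out 2^2: 24196 = 2^2·6049; with 111969 mod 8 = 1, (2/111969) = +1; sign now +1; continue with (6049/111969)
flip (6049/111969) -> (111969/6049): both odd, 6049 mod 4 = 1, 111969 mod 4 = 1, so the flip contributes +1; sign now +1
(111969/6049): 111969 mod 6049 = 3087, so (111969/6049) = (3087/6049)
flip (3087/6049) -> (6049/3087): both odd, 3087 mod 4 = 3, 6049 mod 4 = 1, so the flip contributes +1; sign now +1
(6049/3087): 6049 mod 3087 = 2962, so (6049/3087) = (2962/3087)
factor out 2^1: 2962 = 2^1·1481; with 3087 mod 8 = 7, (2/3087) = +1; sign now +1; continue with (1481/3087)
flip (1481/3087) -> (3087/1481): both odd, 1481 mod 4 = 1, 3087 mod 4 = 3, so the flip contributes +1; sign now +1
(3087/1481): 3087 mod 1481 = 125, so (3087/1481) = (125/1481)
flip (125/1481) -> (1481/125): both odd, 125 mod 4 = 1, 1481 mod 4 = 1, so the flip contributes +1; sign now +1
(1481/125): 1481 mod 125 = 106, so (1481/125) = (106/125)
factor out 2^1: 106 = 2^1·53; with 125 mod 8 = 5, (2/125) = -1; sign now -1; continue with (53/125)
flip (53/125) -> (125/53): both odd, 53 mod 4 = 1, 125 mod 4 = 1, so the flip contributes +1; sign now -1
(125/53): 125 mod 53 = 19, so (125/53) = (19/53)
flip (19/53) -> (53/19): both odd, 19 mod 4 = 3, 53 mod 4 = 1, so the flip contributes +1; sign now -1
(53/19): 53 mod 19 = 15, so (53/19) = (15/19)
flip (15/19) -> (19/15): both odd, 15 mod 4 = 3, 19 mod 4 = 3, so the flip contributes -1; sign now +1
(19/15): 19 mod 15 = 4, so (19/15) = (4/15)
factor out 2^2: 4 = 2^2·1; with 15 mod 8 = 7, (2/15) = +1; sign now +1; continue with (1/15)
reached (1/15) = 1, so the symbol is +1

1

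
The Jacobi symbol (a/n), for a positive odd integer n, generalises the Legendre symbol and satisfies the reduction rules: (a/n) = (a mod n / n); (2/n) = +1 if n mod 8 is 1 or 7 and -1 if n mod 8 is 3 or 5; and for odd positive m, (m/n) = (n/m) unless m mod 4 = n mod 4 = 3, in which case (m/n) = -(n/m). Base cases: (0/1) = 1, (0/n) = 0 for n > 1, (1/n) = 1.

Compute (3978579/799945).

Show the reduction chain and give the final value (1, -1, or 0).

1

(3978579/799945) = (778799/799945)   [reduce mod 799945]
reciprocity: (778799/799945) = +1·(799945/778799) since 778799 mod 4 = 3, 799945 mod 4 = 1; sign now +1
(799945/778799) = (21146/778799)   [reduce mod 778799]
21146 = 2^1·10573; (2/778799) = +1 since 778799 mod 8 = 7, so (21146/778799) = (+1)^1·(10573/778799); sign now +1
reciprocity: (10573/778799) = +1·(778799/10573) since 10573 mod 4 = 1, 778799 mod 4 = 3; sign now +1
(778799/10573) = (6970/10573)   [reduce mod 10573]
6970 = 2^1·3485; (2/10573) = -1 since 10573 mod 8 = 5, so (6970/10573) = (-1)^1·(3485/10573); sign now -1
reciprocity: (3485/10573) = +1·(10573/3485) since 3485 mod 4 = 1, 10573 mod 4 = 1; sign now -1
(10573/3485) = (118/3485)   [reduce mod 3485]
118 = 2^1·59; (2/3485) = -1 since 3485 mod 8 = 5, so (118/3485) = (-1)^1·(59/3485); sign now +1
reciprocity: (59/3485) = +1·(3485/59) since 59 mod 4 = 3, 3485 mod 4 = 1; sign now +1
(3485/59) = (4/59)   [reduce mod 59]
4 = 2^2·1; (2/59) = -1 since 59 mod 8 = 3, so (4/59) = (-1)^2·(1/59); sign now +1
(1/59) = 1; final value = sign = +1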